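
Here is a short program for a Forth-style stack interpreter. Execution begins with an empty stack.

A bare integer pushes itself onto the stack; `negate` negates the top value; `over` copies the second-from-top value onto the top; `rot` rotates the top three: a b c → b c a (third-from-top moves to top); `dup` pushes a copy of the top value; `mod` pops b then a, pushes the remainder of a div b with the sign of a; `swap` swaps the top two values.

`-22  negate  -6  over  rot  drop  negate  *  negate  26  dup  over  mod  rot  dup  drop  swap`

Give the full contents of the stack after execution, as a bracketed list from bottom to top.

[26, -132, 0]

-22    → -22
negate → 22
-6     → 22 -6
over   → 22 -6 22
rot    → -6 22 22
drop   → -6 22
negate → -6 -22
*      → 132
negate → -132
26     → -132 26
dup    → -132 26 26
over   → -132 26 26 26
mod    → -132 26 0
rot    → 26 0 -132
dup    → 26 0 -132 -132
drop   → 26 0 -132
swap   → 26 -132 0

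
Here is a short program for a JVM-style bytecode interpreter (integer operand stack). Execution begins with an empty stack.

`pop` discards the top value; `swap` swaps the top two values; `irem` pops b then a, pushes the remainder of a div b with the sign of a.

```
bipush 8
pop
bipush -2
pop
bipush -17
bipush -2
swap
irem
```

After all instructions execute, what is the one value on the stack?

-2

bipush 8   → [8]
pop        → []
bipush -2  → [-2]
pop        → []
bipush -17 → [-17]
bipush -2  → [-17, -2]
swap       → [-2, -17]
irem       → [-2]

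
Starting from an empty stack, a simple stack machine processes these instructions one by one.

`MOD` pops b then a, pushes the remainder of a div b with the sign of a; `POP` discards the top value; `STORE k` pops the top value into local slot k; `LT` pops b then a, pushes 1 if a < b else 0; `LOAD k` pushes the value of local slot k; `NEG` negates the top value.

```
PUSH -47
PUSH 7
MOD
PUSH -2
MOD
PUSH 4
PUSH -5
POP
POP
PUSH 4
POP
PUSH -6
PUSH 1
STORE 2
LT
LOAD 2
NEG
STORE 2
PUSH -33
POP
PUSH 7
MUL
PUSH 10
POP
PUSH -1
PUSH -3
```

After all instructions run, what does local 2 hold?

-1

PUSH -47 → -47
PUSH 7   → -47 7
MOD      → -5
PUSH -2  → -5 -2
MOD      → -1
PUSH 4   → -1 4
PUSH -5  → -1 4 -5
POP      → -1 4
POP      → -1
PUSH 4   → -1 4
POP      → -1
PUSH -6  → -1 -6
PUSH 1   → -1 -6 1
STORE 2  → -1 -6
LT       → 0
LOAD 2   → 0 1
NEG      → 0 -1
STORE 2  → 0
PUSH -33 → 0 -33
POP      → 0
PUSH 7   → 0 7
MUL      → 0
PUSH 10  → 0 10
POP      → 0
PUSH -1  → 0 -1
PUSH -3  → 0 -1 -3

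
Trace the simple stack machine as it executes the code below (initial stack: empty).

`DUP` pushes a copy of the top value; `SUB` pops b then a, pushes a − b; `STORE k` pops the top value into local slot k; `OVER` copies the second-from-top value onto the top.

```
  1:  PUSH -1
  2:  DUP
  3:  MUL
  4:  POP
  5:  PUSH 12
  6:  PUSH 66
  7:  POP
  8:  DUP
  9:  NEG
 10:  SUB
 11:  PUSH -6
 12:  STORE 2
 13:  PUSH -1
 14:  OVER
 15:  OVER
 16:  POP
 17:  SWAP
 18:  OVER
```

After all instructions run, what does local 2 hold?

-6

PUSH -1 : -1
DUP     : -1 -1
MUL     : 1
POP     : (empty)
PUSH 12 : 12
PUSH 66 : 12 66
POP     : 12
DUP     : 12 12
NEG     : 12 -12
SUB     : 24
PUSH -6 : 24 -6
STORE 2 : 24
PUSH -1 : 24 -1
OVER    : 24 -1 24
OVER    : 24 -1 24 -1
POP     : 24 -1 24
SWAP    : 24 24 -1
OVER    : 24 24 -1 24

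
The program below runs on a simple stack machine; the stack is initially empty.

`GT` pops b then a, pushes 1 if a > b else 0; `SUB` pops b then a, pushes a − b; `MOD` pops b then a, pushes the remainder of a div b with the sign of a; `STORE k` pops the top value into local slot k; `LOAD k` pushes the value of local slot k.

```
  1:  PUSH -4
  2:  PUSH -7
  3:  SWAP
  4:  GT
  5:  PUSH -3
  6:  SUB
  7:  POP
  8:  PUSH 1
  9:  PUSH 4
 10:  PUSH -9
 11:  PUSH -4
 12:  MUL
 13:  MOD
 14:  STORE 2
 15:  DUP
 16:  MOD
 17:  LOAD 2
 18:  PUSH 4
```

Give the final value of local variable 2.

PUSH -4 -> [-4]
PUSH -7 -> [-4, -7]
SWAP    -> [-7, -4]
GT      -> [0]
PUSH -3 -> [0, -3]
SUB     -> [3]
POP     -> []
PUSH 1  -> [1]
PUSH 4  -> [1, 4]
PUSH -9 -> [1, 4, -9]
PUSH -4 -> [1, 4, -9, -4]
MUL     -> [1, 4, 36]
MOD     -> [1, 4]
STORE 2 -> [1]
DUP     -> [1, 1]
MOD     -> [0]
LOAD 2  -> [0, 4]
PUSH 4  -> [0, 4, 4]

4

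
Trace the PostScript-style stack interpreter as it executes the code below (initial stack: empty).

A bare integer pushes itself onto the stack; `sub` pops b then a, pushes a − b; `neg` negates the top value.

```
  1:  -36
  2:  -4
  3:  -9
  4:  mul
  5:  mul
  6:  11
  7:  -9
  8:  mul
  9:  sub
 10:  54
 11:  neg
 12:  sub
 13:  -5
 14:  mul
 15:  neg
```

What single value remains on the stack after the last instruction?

-5715

-36 -> -36
-4  -> -36 -4
-9  -> -36 -4 -9
mul -> -36 36
mul -> -1296
11  -> -1296 11
-9  -> -1296 11 -9
mul -> -1296 -99
sub -> -1197
54  -> -1197 54
neg -> -1197 -54
sub -> -1143
-5  -> -1143 -5
mul -> 5715
neg -> -5715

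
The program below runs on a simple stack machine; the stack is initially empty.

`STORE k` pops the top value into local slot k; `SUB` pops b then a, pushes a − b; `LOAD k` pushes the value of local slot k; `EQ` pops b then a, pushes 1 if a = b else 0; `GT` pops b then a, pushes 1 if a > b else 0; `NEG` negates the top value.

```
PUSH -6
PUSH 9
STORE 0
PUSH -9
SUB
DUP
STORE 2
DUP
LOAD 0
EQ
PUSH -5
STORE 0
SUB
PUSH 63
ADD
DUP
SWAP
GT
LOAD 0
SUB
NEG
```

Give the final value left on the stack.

PUSH -6 → -6
PUSH 9  → -6 9
STORE 0 → -6
PUSH -9 → -6 -9
SUB     → 3
DUP     → 3 3
STORE 2 → 3
DUP     → 3 3
LOAD 0  → 3 3 9
EQ      → 3 0
PUSH -5 → 3 0 -5
STORE 0 → 3 0
SUB     → 3
PUSH 63 → 3 63
ADD     → 66
DUP     → 66 66
SWAP    → 66 66
GT      → 0
LOAD 0  → 0 -5
SUB     → 5
NEG     → -5

-5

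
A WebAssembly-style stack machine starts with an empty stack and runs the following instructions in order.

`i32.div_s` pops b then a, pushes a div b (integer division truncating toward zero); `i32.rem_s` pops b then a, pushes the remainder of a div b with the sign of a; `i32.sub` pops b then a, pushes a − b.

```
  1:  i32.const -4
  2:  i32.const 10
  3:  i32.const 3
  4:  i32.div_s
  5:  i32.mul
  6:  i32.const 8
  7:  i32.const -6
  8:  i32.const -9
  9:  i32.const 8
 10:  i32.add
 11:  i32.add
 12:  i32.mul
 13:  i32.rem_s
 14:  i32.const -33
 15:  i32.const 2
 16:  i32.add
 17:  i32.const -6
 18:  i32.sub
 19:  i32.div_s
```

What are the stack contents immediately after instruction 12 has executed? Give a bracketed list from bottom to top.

[-12, -56]

i32.const -4 : -4
i32.const 10 : -4 10
i32.const 3  : -4 10 3
i32.div_s    : -4 3
i32.mul      : -12
i32.const 8  : -12 8
i32.const -6 : -12 8 -6
i32.const -9 : -12 8 -6 -9
i32.const 8  : -12 8 -6 -9 8
i32.add      : -12 8 -6 -1
i32.add      : -12 8 -7
i32.mul      : -12 -56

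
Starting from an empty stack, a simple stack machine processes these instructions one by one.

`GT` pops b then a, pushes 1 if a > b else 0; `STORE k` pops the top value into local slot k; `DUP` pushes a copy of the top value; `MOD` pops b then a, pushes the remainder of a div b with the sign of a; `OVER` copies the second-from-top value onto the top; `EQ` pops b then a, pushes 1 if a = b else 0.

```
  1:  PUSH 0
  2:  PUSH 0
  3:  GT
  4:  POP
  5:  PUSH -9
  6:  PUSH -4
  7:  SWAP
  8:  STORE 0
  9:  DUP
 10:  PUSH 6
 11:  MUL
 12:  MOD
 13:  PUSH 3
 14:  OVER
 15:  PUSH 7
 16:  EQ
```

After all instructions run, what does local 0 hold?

-9

PUSH 0  : 0
PUSH 0  : 0 0
GT      : 0
POP     : (empty)
PUSH -9 : -9
PUSH -4 : -9 -4
SWAP    : -4 -9
STORE 0 : -4
DUP     : -4 -4
PUSH 6  : -4 -4 6
MUL     : -4 -24
MOD     : -4
PUSH 3  : -4 3
OVER    : -4 3 -4
PUSH 7  : -4 3 -4 7
EQ      : -4 3 0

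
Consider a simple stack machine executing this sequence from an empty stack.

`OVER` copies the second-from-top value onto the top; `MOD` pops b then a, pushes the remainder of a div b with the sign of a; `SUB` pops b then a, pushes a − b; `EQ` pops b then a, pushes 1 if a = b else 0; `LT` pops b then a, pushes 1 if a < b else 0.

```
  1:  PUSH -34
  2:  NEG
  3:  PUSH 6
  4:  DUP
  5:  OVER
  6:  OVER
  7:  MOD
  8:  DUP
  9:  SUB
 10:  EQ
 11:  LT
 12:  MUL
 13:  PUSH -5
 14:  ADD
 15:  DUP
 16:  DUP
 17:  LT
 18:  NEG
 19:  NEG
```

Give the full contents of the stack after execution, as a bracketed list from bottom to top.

PUSH -34 -> -34
NEG      -> 34
PUSH 6   -> 34 6
DUP      -> 34 6 6
OVER     -> 34 6 6 6
OVER     -> 34 6 6 6 6
MOD      -> 34 6 6 0
DUP      -> 34 6 6 0 0
SUB      -> 34 6 6 0
EQ       -> 34 6 0
LT       -> 34 0
MUL      -> 0
PUSH -5  -> 0 -5
ADD      -> -5
DUP      -> -5 -5
DUP      -> -5 -5 -5
LT       -> -5 0
NEG      -> -5 0
NEG      -> -5 0

[-5, 0]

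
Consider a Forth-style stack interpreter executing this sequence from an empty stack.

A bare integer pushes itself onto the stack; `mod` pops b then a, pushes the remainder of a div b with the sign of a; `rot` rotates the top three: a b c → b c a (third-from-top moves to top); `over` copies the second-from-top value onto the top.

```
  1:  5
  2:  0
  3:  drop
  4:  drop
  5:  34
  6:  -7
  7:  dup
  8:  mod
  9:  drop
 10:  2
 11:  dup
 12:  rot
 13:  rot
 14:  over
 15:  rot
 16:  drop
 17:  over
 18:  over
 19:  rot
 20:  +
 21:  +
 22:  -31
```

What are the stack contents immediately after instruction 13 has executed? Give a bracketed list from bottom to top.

[2, 34, 2]

5    -> [5]
0    -> [5, 0]
drop -> [5]
drop -> []
34   -> [34]
-7   -> [34, -7]
dup  -> [34, -7, -7]
mod  -> [34, 0]
drop -> [34]
2    -> [34, 2]
dup  -> [34, 2, 2]
rot  -> [2, 2, 34]
rot  -> [2, 34, 2]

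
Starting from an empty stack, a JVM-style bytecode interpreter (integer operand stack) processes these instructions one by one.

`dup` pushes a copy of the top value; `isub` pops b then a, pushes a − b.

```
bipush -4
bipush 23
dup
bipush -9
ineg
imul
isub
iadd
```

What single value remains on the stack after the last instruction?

-188

bipush -4  [-4]
bipush 23  [-4, 23]
dup        [-4, 23, 23]
bipush -9  [-4, 23, 23, -9]
ineg       [-4, 23, 23, 9]
imul       [-4, 23, 207]
isub       [-4, -184]
iadd       [-188]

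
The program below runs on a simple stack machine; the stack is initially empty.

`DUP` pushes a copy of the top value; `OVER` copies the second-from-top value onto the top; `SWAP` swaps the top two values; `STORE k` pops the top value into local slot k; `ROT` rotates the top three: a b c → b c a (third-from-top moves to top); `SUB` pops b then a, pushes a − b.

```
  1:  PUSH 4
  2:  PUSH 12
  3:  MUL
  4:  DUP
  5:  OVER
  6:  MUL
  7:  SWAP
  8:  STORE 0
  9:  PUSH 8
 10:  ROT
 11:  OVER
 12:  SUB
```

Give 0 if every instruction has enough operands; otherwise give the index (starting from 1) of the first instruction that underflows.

10

PUSH 4  → 4
PUSH 12 → 4 12
MUL     → 48
DUP     → 48 48
OVER    → 48 48 48
MUL     → 48 2304
SWAP    → 2304 48
STORE 0 → 2304
PUSH 8  → 2304 8
ROT  — needs 3 operands, stack has 2 → underflow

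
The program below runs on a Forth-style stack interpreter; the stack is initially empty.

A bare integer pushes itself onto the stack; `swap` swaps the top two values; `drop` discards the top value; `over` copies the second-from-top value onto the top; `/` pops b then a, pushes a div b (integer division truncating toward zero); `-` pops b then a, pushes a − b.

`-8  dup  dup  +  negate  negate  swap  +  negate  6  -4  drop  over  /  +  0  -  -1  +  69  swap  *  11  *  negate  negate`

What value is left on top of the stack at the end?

17457

-8      -8
dup     -8 -8
dup     -8 -8 -8
+       -8 -16
negate  -8 16
negate  -8 -16
swap    -16 -8
+       -24
negate  24
6       24 6
-4      24 6 -4
drop    24 6
over    24 6 24
/       24 0
+       24
0       24 0
-       24
-1      24 -1
+       23
69      23 69
swap    69 23
*       1587
11      1587 11
*       17457
negate  -17457
negate  17457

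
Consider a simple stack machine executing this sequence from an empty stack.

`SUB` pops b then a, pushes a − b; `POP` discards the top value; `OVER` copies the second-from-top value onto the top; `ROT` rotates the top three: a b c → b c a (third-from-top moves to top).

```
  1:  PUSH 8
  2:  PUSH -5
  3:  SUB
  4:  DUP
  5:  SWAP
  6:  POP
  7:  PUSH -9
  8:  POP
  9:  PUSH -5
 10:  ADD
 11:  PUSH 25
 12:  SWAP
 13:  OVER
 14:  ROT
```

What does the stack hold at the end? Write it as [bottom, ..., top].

PUSH 8   [8]
PUSH -5  [8, -5]
SUB      [13]
DUP      [13, 13]
SWAP     [13, 13]
POP      [13]
PUSH -9  [13, -9]
POP      [13]
PUSH -5  [13, -5]
ADD      [8]
PUSH 25  [8, 25]
SWAP     [25, 8]
OVER     [25, 8, 25]
ROT      [8, 25, 25]

[8, 25, 25]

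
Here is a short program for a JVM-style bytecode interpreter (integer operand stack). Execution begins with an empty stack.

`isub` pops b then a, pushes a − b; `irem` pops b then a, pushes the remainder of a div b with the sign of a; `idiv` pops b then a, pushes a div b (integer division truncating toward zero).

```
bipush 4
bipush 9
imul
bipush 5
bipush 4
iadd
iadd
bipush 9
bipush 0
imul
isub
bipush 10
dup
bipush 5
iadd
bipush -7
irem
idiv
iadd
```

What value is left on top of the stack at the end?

bipush 4  -> 4
bipush 9  -> 4 9
imul      -> 36
bipush 5  -> 36 5
bipush 4  -> 36 5 4
iadd      -> 36 9
iadd      -> 45
bipush 9  -> 45 9
bipush 0  -> 45 9 0
imul      -> 45 0
isub      -> 45
bipush 10 -> 45 10
dup       -> 45 10 10
bipush 5  -> 45 10 10 5
iadd      -> 45 10 15
bipush -7 -> 45 10 15 -7
irem      -> 45 10 1
idiv      -> 45 10
iadd      -> 55

55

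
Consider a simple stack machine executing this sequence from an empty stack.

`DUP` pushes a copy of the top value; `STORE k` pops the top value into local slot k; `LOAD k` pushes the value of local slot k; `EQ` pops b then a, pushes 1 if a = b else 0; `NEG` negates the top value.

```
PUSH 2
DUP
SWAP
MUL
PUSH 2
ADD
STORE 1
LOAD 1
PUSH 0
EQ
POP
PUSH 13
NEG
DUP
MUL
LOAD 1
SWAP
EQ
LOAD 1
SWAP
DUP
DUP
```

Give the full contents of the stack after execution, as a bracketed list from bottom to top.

PUSH 2   [2]
DUP      [2, 2]
SWAP     [2, 2]
MUL      [4]
PUSH 2   [4, 2]
ADD      [6]
STORE 1  []
LOAD 1   [6]
PUSH 0   [6, 0]
EQ       [0]
POP      []
PUSH 13  [13]
NEG      [-13]
DUP      [-13, -13]
MUL      [169]
LOAD 1   [169, 6]
SWAP     [6, 169]
EQ       [0]
LOAD 1   [0, 6]
SWAP     [6, 0]
DUP      [6, 0, 0]
DUP      [6, 0, 0, 0]

[6, 0, 0, 0]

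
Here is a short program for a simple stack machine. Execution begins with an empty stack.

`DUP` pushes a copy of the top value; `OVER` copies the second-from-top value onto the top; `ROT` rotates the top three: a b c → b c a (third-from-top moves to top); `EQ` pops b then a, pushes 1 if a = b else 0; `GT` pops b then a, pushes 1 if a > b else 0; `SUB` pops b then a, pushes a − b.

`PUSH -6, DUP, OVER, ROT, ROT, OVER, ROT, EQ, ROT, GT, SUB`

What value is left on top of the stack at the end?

PUSH -6 -> -6
DUP     -> -6 -6
OVER    -> -6 -6 -6
ROT     -> -6 -6 -6
ROT     -> -6 -6 -6
OVER    -> -6 -6 -6 -6
ROT     -> -6 -6 -6 -6
EQ      -> -6 -6 1
ROT     -> -6 1 -6
GT      -> -6 1
SUB     -> -7

-7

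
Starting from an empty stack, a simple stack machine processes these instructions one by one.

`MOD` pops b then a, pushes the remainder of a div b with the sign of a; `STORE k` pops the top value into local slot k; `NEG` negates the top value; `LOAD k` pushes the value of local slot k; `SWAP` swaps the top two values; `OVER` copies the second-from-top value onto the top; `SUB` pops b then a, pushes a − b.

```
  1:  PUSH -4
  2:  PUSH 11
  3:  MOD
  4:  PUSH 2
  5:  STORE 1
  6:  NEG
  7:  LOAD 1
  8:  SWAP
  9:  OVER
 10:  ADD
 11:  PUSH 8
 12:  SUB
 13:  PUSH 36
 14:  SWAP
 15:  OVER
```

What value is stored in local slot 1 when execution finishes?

2

PUSH -4 -> [-4]
PUSH 11 -> [-4, 11]
MOD     -> [-4]
PUSH 2  -> [-4, 2]
STORE 1 -> [-4]
NEG     -> [4]
LOAD 1  -> [4, 2]
SWAP    -> [2, 4]
OVER    -> [2, 4, 2]
ADD     -> [2, 6]
PUSH 8  -> [2, 6, 8]
SUB     -> [2, -2]
PUSH 36 -> [2, -2, 36]
SWAP    -> [2, 36, -2]
OVER    -> [2, 36, -2, 36]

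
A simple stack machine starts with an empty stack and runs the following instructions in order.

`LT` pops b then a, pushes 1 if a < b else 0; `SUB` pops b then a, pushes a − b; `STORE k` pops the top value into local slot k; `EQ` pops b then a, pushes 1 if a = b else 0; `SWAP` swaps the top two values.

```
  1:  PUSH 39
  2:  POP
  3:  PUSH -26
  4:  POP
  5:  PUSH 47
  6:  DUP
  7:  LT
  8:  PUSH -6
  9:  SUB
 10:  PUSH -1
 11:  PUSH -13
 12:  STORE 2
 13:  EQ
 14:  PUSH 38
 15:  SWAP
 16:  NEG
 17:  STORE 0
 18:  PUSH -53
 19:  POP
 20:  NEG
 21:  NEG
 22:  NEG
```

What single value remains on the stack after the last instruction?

-38

PUSH 39  : 39
POP      : (empty)
PUSH -26 : -26
POP      : (empty)
PUSH 47  : 47
DUP      : 47 47
LT       : 0
PUSH -6  : 0 -6
SUB      : 6
PUSH -1  : 6 -1
PUSH -13 : 6 -1 -13
STORE 2  : 6 -1
EQ       : 0
PUSH 38  : 0 38
SWAP     : 38 0
NEG      : 38 0
STORE 0  : 38
PUSH -53 : 38 -53
POP      : 38
NEG      : -38
NEG      : 38
NEG      : -38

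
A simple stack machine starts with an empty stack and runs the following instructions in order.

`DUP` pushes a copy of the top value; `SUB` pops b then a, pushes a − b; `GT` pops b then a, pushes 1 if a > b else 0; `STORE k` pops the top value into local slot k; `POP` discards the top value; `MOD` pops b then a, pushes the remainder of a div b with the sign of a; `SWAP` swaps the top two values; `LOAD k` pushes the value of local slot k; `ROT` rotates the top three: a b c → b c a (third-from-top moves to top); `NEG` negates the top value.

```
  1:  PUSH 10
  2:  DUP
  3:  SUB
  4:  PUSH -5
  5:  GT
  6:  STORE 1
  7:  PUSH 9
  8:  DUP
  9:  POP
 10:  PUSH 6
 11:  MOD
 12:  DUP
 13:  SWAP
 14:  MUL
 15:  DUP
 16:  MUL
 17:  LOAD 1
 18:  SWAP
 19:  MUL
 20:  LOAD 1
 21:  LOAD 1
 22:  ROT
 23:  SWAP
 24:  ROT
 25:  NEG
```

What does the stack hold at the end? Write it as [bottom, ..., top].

[81, 1, -1]

PUSH 10 : [10]
DUP     : [10, 10]
SUB     : [0]
PUSH -5 : [0, -5]
GT      : [1]
STORE 1 : []
PUSH 9  : [9]
DUP     : [9, 9]
POP     : [9]
PUSH 6  : [9, 6]
MOD     : [3]
DUP     : [3, 3]
SWAP    : [3, 3]
MUL     : [9]
DUP     : [9, 9]
MUL     : [81]
LOAD 1  : [81, 1]
SWAP    : [1, 81]
MUL     : [81]
LOAD 1  : [81, 1]
LOAD 1  : [81, 1, 1]
ROT     : [1, 1, 81]
SWAP    : [1, 81, 1]
ROT     : [81, 1, 1]
NEG     : [81, 1, -1]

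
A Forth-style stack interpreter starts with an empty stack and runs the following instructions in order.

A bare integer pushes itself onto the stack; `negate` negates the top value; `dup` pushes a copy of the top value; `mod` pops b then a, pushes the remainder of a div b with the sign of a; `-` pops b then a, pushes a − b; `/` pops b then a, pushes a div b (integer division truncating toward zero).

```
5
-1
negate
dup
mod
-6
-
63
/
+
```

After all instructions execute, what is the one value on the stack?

5      -> [5]
-1     -> [5, -1]
negate -> [5, 1]
dup    -> [5, 1, 1]
mod    -> [5, 0]
-6     -> [5, 0, -6]
-      -> [5, 6]
63     -> [5, 6, 63]
/      -> [5, 0]
+      -> [5]

5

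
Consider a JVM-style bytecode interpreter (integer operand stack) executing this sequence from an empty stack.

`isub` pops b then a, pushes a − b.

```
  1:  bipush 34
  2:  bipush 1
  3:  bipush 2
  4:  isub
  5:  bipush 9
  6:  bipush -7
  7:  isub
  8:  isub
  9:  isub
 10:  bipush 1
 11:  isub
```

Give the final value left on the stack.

50

bipush 34 → [34]
bipush 1  → [34, 1]
bipush 2  → [34, 1, 2]
isub      → [34, -1]
bipush 9  → [34, -1, 9]
bipush -7 → [34, -1, 9, -7]
isub      → [34, -1, 16]
isub      → [34, -17]
isub      → [51]
bipush 1  → [51, 1]
isub      → [50]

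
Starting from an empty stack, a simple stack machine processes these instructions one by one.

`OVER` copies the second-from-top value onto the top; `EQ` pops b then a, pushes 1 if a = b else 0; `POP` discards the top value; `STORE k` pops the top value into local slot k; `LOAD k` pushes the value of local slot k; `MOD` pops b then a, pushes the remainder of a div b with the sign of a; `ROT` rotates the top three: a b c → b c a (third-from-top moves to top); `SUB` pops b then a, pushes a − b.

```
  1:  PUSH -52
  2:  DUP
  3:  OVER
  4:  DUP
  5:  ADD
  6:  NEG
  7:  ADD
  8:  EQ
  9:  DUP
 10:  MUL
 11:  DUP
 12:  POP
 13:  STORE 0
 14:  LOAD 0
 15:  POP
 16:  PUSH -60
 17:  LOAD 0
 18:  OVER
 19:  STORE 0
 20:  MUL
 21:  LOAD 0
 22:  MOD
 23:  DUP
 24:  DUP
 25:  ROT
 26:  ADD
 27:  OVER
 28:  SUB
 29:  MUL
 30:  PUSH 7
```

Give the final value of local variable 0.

PUSH -52 : [-52]
DUP      : [-52, -52]
OVER     : [-52, -52, -52]
DUP      : [-52, -52, -52, -52]
ADD      : [-52, -52, -104]
NEG      : [-52, -52, 104]
ADD      : [-52, 52]
EQ       : [0]
DUP      : [0, 0]
MUL      : [0]
DUP      : [0, 0]
POP      : [0]
STORE 0  : []
LOAD 0   : [0]
POP      : []
PUSH -60 : [-60]
LOAD 0   : [-60, 0]
OVER     : [-60, 0, -60]
STORE 0  : [-60, 0]
MUL      : [0]
LOAD 0   : [0, -60]
MOD      : [0]
DUP      : [0, 0]
DUP      : [0, 0, 0]
ROT      : [0, 0, 0]
ADD      : [0, 0]
OVER     : [0, 0, 0]
SUB      : [0, 0]
MUL      : [0]
PUSH 7   : [0, 7]

-60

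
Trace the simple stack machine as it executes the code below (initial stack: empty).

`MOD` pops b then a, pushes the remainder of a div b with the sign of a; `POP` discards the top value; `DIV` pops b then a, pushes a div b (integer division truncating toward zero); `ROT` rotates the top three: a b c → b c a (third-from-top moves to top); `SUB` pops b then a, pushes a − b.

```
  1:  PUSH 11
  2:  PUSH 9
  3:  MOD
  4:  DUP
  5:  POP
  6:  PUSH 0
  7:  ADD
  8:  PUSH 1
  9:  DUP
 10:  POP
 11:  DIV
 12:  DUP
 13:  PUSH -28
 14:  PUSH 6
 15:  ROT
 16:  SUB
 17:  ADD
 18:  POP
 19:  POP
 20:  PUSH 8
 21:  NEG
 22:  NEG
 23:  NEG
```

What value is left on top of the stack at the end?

PUSH 11  : 11
PUSH 9   : 11 9
MOD      : 2
DUP      : 2 2
POP      : 2
PUSH 0   : 2 0
ADD      : 2
PUSH 1   : 2 1
DUP      : 2 1 1
POP      : 2 1
DIV      : 2
DUP      : 2 2
PUSH -28 : 2 2 -28
PUSH 6   : 2 2 -28 6
ROT      : 2 -28 6 2
SUB      : 2 -28 4
ADD      : 2 -24
POP      : 2
POP      : (empty)
PUSH 8   : 8
NEG      : -8
NEG      : 8
NEG      : -8

-8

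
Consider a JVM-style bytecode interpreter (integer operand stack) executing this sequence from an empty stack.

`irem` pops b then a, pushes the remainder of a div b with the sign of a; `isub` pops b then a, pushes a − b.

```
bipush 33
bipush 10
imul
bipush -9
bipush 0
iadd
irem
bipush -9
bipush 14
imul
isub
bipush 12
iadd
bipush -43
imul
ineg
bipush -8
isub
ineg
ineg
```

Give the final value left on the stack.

bipush 33  -> 33
bipush 10  -> 33 10
imul       -> 330
bipush -9  -> 330 -9
bipush 0   -> 330 -9 0
iadd       -> 330 -9
irem       -> 6
bipush -9  -> 6 -9
bipush 14  -> 6 -9 14
imul       -> 6 -126
isub       -> 132
bipush 12  -> 132 12
iadd       -> 144
bipush -43 -> 144 -43
imul       -> -6192
ineg       -> 6192
bipush -8  -> 6192 -8
isub       -> 6200
ineg       -> -6200
ineg       -> 6200

6200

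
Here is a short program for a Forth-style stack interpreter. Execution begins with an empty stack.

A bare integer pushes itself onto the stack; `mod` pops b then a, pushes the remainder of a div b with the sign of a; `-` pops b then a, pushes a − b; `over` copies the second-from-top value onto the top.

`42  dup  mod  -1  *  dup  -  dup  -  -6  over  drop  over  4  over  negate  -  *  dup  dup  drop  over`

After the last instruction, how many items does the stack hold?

5

42     → 42
dup    → 42 42
mod    → 0
-1     → 0 -1
*      → 0
dup    → 0 0
-      → 0
dup    → 0 0
-      → 0
-6     → 0 -6
over   → 0 -6 0
drop   → 0 -6
over   → 0 -6 0
4      → 0 -6 0 4
over   → 0 -6 0 4 0
negate → 0 -6 0 4 0
-      → 0 -6 0 4
*      → 0 -6 0
dup    → 0 -6 0 0
dup    → 0 -6 0 0 0
drop   → 0 -6 0 0
over   → 0 -6 0 0 0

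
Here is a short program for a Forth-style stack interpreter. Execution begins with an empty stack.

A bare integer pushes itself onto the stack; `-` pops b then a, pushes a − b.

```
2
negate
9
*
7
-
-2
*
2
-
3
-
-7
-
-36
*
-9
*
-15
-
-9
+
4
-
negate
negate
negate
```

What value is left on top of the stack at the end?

-16850

2      : 2
negate : -2
9      : -2 9
*      : -18
7      : -18 7
-      : -25
-2     : -25 -2
*      : 50
2      : 50 2
-      : 48
3      : 48 3
-      : 45
-7     : 45 -7
-      : 52
-36    : 52 -36
*      : -1872
-9     : -1872 -9
*      : 16848
-15    : 16848 -15
-      : 16863
-9     : 16863 -9
+      : 16854
4      : 16854 4
-      : 16850
negate : -16850
negate : 16850
negate : -16850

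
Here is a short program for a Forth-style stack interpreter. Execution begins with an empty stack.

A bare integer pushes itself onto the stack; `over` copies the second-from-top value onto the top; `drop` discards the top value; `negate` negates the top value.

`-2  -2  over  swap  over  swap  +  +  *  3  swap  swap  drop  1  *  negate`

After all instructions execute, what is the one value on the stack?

-2      -2
-2      -2 -2
over    -2 -2 -2
swap    -2 -2 -2
over    -2 -2 -2 -2
swap    -2 -2 -2 -2
+       -2 -2 -4
+       -2 -6
*       12
3       12 3
swap    3 12
swap    12 3
drop    12
1       12 1
*       12
negate  -12

-12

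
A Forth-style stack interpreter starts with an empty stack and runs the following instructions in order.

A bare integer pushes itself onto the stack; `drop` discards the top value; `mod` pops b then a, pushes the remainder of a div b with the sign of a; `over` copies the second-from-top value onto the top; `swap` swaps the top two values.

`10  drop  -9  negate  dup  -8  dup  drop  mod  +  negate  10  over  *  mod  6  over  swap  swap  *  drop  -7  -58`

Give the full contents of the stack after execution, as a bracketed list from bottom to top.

10     -> [10]
drop   -> []
-9     -> [-9]
negate -> [9]
dup    -> [9, 9]
-8     -> [9, 9, -8]
dup    -> [9, 9, -8, -8]
drop   -> [9, 9, -8]
mod    -> [9, 1]
+      -> [10]
negate -> [-10]
10     -> [-10, 10]
over   -> [-10, 10, -10]
*      -> [-10, -100]
mod    -> [-10]
6      -> [-10, 6]
over   -> [-10, 6, -10]
swap   -> [-10, -10, 6]
swap   -> [-10, 6, -10]
*      -> [-10, -60]
drop   -> [-10]
-7     -> [-10, -7]
-58    -> [-10, -7, -58]

[-10, -7, -58]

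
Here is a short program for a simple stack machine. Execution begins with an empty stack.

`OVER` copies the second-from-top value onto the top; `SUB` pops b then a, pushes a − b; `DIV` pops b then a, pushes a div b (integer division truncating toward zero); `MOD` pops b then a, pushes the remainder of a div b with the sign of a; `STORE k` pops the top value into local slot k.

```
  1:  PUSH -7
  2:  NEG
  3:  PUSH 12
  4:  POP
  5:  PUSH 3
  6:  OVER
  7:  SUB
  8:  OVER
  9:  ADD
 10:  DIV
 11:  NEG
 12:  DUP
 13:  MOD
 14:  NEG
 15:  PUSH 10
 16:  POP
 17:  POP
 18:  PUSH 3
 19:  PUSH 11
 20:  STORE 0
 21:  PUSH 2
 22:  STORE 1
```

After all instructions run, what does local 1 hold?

2

PUSH -7  [-7]
NEG      [7]
PUSH 12  [7, 12]
POP      [7]
PUSH 3   [7, 3]
OVER     [7, 3, 7]
SUB      [7, -4]
OVER     [7, -4, 7]
ADD      [7, 3]
DIV      [2]
NEG      [-2]
DUP      [-2, -2]
MOD      [0]
NEG      [0]
PUSH 10  [0, 10]
POP      [0]
POP      []
PUSH 3   [3]
PUSH 11  [3, 11]
STORE 0  [3]
PUSH 2   [3, 2]
STORE 1  [3]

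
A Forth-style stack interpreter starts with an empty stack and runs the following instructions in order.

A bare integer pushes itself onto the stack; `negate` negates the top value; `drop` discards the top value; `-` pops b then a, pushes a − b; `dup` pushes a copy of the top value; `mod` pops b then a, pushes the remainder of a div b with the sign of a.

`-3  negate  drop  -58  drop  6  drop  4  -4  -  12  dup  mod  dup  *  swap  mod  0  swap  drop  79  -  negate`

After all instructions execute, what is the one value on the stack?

79

-3     -> -3
negate -> 3
drop   -> (empty)
-58    -> -58
drop   -> (empty)
6      -> 6
drop   -> (empty)
4      -> 4
-4     -> 4 -4
-      -> 8
12     -> 8 12
dup    -> 8 12 12
mod    -> 8 0
dup    -> 8 0 0
*      -> 8 0
swap   -> 0 8
mod    -> 0
0      -> 0 0
swap   -> 0 0
drop   -> 0
79     -> 0 79
-      -> -79
negate -> 79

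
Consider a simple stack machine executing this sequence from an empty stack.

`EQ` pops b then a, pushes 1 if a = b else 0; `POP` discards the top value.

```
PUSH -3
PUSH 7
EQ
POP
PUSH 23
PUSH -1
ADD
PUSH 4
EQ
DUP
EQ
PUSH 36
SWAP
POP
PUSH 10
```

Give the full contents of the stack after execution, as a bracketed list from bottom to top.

PUSH -3  [-3]
PUSH 7   [-3, 7]
EQ       [0]
POP      []
PUSH 23  [23]
PUSH -1  [23, -1]
ADD      [22]
PUSH 4   [22, 4]
EQ       [0]
DUP      [0, 0]
EQ       [1]
PUSH 36  [1, 36]
SWAP     [36, 1]
POP      [36]
PUSH 10  [36, 10]

[36, 10]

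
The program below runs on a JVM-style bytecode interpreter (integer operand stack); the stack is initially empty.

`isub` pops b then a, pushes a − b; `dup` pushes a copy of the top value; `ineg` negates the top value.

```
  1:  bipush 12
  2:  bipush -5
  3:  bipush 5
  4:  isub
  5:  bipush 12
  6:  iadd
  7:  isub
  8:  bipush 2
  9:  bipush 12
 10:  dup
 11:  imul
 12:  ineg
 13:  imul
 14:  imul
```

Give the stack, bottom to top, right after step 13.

bipush 12 → 12
bipush -5 → 12 -5
bipush 5  → 12 -5 5
isub      → 12 -10
bipush 12 → 12 -10 12
iadd      → 12 2
isub      → 10
bipush 2  → 10 2
bipush 12 → 10 2 12
dup       → 10 2 12 12
imul      → 10 2 144
ineg      → 10 2 -144
imul      → 10 -288

[10, -288]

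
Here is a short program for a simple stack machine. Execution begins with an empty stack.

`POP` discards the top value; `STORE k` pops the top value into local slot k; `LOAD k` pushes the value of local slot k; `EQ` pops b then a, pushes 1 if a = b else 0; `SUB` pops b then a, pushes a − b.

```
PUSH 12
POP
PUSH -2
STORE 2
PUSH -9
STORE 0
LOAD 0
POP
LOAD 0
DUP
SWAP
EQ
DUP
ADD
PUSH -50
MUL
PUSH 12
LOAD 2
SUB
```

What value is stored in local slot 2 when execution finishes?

PUSH 12  : 12
POP      : (empty)
PUSH -2  : -2
STORE 2  : (empty)
PUSH -9  : -9
STORE 0  : (empty)
LOAD 0   : -9
POP      : (empty)
LOAD 0   : -9
DUP      : -9 -9
SWAP     : -9 -9
EQ       : 1
DUP      : 1 1
ADD      : 2
PUSH -50 : 2 -50
MUL      : -100
PUSH 12  : -100 12
LOAD 2   : -100 12 -2
SUB      : -100 14

-2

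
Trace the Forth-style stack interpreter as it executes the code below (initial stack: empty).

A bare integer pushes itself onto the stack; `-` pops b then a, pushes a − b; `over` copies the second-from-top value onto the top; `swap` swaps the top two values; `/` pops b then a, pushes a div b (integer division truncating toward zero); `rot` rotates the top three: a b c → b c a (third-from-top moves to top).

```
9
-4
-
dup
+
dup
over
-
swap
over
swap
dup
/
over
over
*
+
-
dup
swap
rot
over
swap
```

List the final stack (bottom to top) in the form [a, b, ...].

9     [9]
-4    [9, -4]
-     [13]
dup   [13, 13]
+     [26]
dup   [26, 26]
over  [26, 26, 26]
-     [26, 0]
swap  [0, 26]
over  [0, 26, 0]
swap  [0, 0, 26]
dup   [0, 0, 26, 26]
/     [0, 0, 1]
over  [0, 0, 1, 0]
over  [0, 0, 1, 0, 1]
*     [0, 0, 1, 0]
+     [0, 0, 1]
-     [0, -1]
dup   [0, -1, -1]
swap  [0, -1, -1]
rot   [-1, -1, 0]
over  [-1, -1, 0, -1]
swap  [-1, -1, -1, 0]

[-1, -1, -1, 0]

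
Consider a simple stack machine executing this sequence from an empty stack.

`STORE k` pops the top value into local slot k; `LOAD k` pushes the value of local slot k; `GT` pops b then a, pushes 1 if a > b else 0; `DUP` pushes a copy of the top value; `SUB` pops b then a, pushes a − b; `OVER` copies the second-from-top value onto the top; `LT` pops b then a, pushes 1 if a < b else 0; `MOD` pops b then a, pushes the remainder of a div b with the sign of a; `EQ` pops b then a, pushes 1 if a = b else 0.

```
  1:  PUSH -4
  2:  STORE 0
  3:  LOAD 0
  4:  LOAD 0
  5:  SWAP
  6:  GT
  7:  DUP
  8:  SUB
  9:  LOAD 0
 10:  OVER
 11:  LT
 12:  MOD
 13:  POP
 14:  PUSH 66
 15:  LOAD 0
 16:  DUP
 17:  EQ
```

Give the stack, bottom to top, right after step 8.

PUSH -4 -> -4
STORE 0 -> (empty)
LOAD 0  -> -4
LOAD 0  -> -4 -4
SWAP    -> -4 -4
GT      -> 0
DUP     -> 0 0
SUB     -> 0

[0]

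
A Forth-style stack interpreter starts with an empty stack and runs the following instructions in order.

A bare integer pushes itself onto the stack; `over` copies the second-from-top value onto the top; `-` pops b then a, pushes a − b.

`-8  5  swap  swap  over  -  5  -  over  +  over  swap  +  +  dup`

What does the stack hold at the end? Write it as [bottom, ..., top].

[-16, -16]

-8    -8
5     -8 5
swap  5 -8
swap  -8 5
over  -8 5 -8
-     -8 13
5     -8 13 5
-     -8 8
over  -8 8 -8
+     -8 0
over  -8 0 -8
swap  -8 -8 0
+     -8 -8
+     -16
dup   -16 -16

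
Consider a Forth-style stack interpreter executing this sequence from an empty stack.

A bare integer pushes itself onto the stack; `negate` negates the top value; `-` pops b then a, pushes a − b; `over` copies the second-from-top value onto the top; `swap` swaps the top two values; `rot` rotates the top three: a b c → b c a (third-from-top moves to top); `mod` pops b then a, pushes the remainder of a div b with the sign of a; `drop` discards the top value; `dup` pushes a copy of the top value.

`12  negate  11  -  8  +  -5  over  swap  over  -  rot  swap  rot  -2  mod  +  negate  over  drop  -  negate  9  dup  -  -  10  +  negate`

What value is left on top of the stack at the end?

12     -> [12]
negate -> [-12]
11     -> [-12, 11]
-      -> [-23]
8      -> [-23, 8]
+      -> [-15]
-5     -> [-15, -5]
over   -> [-15, -5, -15]
swap   -> [-15, -15, -5]
over   -> [-15, -15, -5, -15]
-      -> [-15, -15, 10]
rot    -> [-15, 10, -15]
swap   -> [-15, -15, 10]
rot    -> [-15, 10, -15]
-2     -> [-15, 10, -15, -2]
mod    -> [-15, 10, -1]
+      -> [-15, 9]
negate -> [-15, -9]
over   -> [-15, -9, -15]
drop   -> [-15, -9]
-      -> [-6]
negate -> [6]
9      -> [6, 9]
dup    -> [6, 9, 9]
-      -> [6, 0]
-      -> [6]
10     -> [6, 10]
+      -> [16]
negate -> [-16]

-16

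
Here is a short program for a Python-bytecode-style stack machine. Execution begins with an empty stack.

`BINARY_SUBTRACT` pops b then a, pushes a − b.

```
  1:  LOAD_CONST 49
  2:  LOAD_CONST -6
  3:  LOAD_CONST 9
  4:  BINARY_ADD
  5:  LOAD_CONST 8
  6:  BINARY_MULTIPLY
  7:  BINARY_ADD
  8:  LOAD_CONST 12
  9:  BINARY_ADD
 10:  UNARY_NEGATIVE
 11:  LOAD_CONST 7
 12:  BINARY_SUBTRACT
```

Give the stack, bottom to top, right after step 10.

LOAD_CONST 49   -> 49
LOAD_CONST -6   -> 49 -6
LOAD_CONST 9    -> 49 -6 9
BINARY_ADD      -> 49 3
LOAD_CONST 8    -> 49 3 8
BINARY_MULTIPLY -> 49 24
BINARY_ADD      -> 73
LOAD_CONST 12   -> 73 12
BINARY_ADD      -> 85
UNARY_NEGATIVE  -> -85

[-85]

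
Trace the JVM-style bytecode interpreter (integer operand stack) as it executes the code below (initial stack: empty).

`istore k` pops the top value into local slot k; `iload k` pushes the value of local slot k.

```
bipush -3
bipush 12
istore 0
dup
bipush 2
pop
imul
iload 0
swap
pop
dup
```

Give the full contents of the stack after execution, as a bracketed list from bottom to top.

bipush -3 : [-3]
bipush 12 : [-3, 12]
istore 0  : [-3]
dup       : [-3, -3]
bipush 2  : [-3, -3, 2]
pop       : [-3, -3]
imul      : [9]
iload 0   : [9, 12]
swap      : [12, 9]
pop       : [12]
dup       : [12, 12]

[12, 12]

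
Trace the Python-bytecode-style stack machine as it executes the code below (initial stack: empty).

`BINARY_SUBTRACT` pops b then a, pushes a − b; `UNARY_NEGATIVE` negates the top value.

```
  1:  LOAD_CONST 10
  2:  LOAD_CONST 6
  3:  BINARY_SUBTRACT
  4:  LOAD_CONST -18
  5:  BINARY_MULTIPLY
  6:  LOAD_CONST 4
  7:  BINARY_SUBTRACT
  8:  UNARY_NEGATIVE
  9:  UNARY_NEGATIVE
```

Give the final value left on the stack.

-76

LOAD_CONST 10    10
LOAD_CONST 6     10 6
BINARY_SUBTRACT  4
LOAD_CONST -18   4 -18
BINARY_MULTIPLY  -72
LOAD_CONST 4     -72 4
BINARY_SUBTRACT  -76
UNARY_NEGATIVE   76
UNARY_NEGATIVE   -76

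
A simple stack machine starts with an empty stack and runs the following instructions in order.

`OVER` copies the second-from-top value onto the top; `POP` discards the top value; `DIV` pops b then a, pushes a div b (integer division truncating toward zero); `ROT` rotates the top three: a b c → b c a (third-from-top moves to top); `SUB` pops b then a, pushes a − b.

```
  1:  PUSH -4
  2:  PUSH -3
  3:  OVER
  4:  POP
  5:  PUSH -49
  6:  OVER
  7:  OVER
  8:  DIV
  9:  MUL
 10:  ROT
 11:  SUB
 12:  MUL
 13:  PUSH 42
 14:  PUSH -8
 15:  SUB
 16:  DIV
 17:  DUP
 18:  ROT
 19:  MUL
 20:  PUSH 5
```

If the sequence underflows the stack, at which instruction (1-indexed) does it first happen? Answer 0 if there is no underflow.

18

PUSH -4  -> [-4]
PUSH -3  -> [-4, -3]
OVER     -> [-4, -3, -4]
POP      -> [-4, -3]
PUSH -49 -> [-4, -3, -49]
OVER     -> [-4, -3, -49, -3]
OVER     -> [-4, -3, -49, -3, -49]
DIV      -> [-4, -3, -49, 0]
MUL      -> [-4, -3, 0]
ROT      -> [-3, 0, -4]
SUB      -> [-3, 4]
MUL      -> [-12]
PUSH 42  -> [-12, 42]
PUSH -8  -> [-12, 42, -8]
SUB      -> [-12, 50]
DIV      -> [0]
DUP      -> [0, 0]
ROT  — needs 3 operands, stack has 2 → underflow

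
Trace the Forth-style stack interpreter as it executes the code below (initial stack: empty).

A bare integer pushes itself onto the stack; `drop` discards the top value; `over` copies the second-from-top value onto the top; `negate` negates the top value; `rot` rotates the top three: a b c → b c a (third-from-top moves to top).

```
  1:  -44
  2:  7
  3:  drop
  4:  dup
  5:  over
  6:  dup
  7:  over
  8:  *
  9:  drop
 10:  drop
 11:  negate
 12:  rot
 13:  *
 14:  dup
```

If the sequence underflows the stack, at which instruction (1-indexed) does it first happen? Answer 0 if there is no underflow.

12

-44     -44
7       -44 7
drop    -44
dup     -44 -44
over    -44 -44 -44
dup     -44 -44 -44 -44
over    -44 -44 -44 -44 -44
*       -44 -44 -44 1936
drop    -44 -44 -44
drop    -44 -44
negate  -44 44
rot  — needs 3 operands, stack has 2 → underflow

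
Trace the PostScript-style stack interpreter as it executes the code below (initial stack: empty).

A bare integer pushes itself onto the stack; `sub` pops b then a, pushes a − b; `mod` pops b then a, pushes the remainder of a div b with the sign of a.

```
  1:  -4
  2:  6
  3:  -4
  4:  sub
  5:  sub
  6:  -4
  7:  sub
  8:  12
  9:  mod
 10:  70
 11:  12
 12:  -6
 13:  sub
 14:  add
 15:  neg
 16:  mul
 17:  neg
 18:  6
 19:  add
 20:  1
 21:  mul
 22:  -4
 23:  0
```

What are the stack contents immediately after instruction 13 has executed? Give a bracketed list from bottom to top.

-4  : -4
6   : -4 6
-4  : -4 6 -4
sub : -4 10
sub : -14
-4  : -14 -4
sub : -10
12  : -10 12
mod : -10
70  : -10 70
12  : -10 70 12
-6  : -10 70 12 -6
sub : -10 70 18

[-10, 70, 18]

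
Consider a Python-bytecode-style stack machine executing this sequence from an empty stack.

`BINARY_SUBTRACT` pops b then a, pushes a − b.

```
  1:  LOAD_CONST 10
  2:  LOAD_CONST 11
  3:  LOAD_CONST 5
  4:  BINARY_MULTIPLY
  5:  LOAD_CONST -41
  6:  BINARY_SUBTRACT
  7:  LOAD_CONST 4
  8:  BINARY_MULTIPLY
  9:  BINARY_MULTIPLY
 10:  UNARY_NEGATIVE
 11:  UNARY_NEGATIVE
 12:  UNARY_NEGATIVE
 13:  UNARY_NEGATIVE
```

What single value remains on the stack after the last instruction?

3840

LOAD_CONST 10   -> [10]
LOAD_CONST 11   -> [10, 11]
LOAD_CONST 5    -> [10, 11, 5]
BINARY_MULTIPLY -> [10, 55]
LOAD_CONST -41  -> [10, 55, -41]
BINARY_SUBTRACT -> [10, 96]
LOAD_CONST 4    -> [10, 96, 4]
BINARY_MULTIPLY -> [10, 384]
BINARY_MULTIPLY -> [3840]
UNARY_NEGATIVE  -> [-3840]
UNARY_NEGATIVE  -> [3840]
UNARY_NEGATIVE  -> [-3840]
UNARY_NEGATIVE  -> [3840]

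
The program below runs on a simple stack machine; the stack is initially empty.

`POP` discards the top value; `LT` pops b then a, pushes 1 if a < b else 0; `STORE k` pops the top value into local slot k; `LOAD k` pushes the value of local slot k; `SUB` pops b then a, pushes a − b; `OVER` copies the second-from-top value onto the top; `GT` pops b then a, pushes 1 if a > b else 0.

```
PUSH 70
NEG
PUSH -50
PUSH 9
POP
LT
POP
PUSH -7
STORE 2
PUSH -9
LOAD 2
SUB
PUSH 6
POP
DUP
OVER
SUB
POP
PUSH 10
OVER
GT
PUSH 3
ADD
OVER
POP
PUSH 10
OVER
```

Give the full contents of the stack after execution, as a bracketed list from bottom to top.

[-2, 4, 10, 4]

PUSH 70  : 70
NEG      : -70
PUSH -50 : -70 -50
PUSH 9   : -70 -50 9
POP      : -70 -50
LT       : 1
POP      : (empty)
PUSH -7  : -7
STORE 2  : (empty)
PUSH -9  : -9
LOAD 2   : -9 -7
SUB      : -2
PUSH 6   : -2 6
POP      : -2
DUP      : -2 -2
OVER     : -2 -2 -2
SUB      : -2 0
POP      : -2
PUSH 10  : -2 10
OVER     : -2 10 -2
GT       : -2 1
PUSH 3   : -2 1 3
ADD      : -2 4
OVER     : -2 4 -2
POP      : -2 4
PUSH 10  : -2 4 10
OVER     : -2 4 10 4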